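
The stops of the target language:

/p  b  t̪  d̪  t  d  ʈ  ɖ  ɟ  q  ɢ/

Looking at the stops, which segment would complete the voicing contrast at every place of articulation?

/c/

bilabial: voiceless /p/, voiced /b/.
dental: voiceless /t̪/, voiced /d̪/.
alveolar: voiceless /t/, voiced /d/.
retroflex: voiceless /ʈ/, voiced /ɖ/.
palatal: voiceless —, voiced /ɟ/.
uvular: voiceless /q/, voiced /ɢ/.
The palatal row has no voiceless member, so the gap is the voiceless palatal stop /c/.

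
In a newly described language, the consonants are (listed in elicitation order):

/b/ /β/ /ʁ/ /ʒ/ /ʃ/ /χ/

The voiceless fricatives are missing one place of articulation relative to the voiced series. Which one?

bilabial

place of articulation  voiceless  voiced  
bilabial          —         β       
postalveolar      ʃ         ʒ       
uvular            χ         ʁ       
Every place of articulation has a voiceless member except bilabial, where /ɸ/ would be expected.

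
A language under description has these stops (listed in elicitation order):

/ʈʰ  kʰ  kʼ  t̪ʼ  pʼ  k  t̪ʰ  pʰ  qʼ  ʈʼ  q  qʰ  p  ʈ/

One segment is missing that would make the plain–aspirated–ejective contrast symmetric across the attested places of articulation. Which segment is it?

/t̪/

bilabial: plain /p/, aspirated /pʰ/, ejective /pʼ/.
dental: plain —, aspirated /t̪ʰ/, ejective /t̪ʼ/.
retroflex: plain /ʈ/, aspirated /ʈʰ/, ejective /ʈʼ/.
velar: plain /k/, aspirated /kʰ/, ejective /kʼ/.
uvular: plain /q/, aspirated /qʰ/, ejective /qʼ/.
The dental row has no plain member, so the gap is the plain dental stop /t̪/.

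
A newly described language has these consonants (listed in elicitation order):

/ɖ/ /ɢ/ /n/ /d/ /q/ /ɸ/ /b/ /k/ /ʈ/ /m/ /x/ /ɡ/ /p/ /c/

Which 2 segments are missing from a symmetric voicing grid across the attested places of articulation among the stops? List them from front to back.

bilabial: voiceless /p/, voiced /b/.
alveolar: voiceless —, voiced /d/.
retroflex: voiceless /ʈ/, voiced /ɖ/.
palatal: voiceless /c/, voiced —.
velar: voiceless /k/, voiced /ɡ/.
uvular: voiceless /q/, voiced /ɢ/.
Gaps, from front to back: alveolar lacks voiceless (/t/); palatal lacks voiced (/ɟ/).

/t/, /ɟ/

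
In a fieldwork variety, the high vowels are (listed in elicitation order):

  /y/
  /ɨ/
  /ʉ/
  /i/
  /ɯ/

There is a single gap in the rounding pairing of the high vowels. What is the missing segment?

/u/

Unrounded: /i/ (front), /ɨ/ (central), /ɯ/ (back).
Rounded: /y/ (front), /ʉ/ (central).
The back row has no rounded member, so the gap is the back rounded vowel /u/.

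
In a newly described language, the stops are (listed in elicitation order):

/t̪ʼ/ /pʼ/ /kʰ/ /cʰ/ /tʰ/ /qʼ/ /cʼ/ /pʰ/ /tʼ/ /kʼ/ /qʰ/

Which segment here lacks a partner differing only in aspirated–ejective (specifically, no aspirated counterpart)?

Bilabial: /pʰ/ ~ /pʼ/
Alveolar: /tʰ/ ~ /tʼ/
Palatal: /cʰ/ ~ /cʼ/
Velar: /kʰ/ ~ /kʼ/
Uvular: /qʰ/ ~ /qʼ/
Dental: only /t̪ʼ/ (ejective); no aspirated partner.
So /t̪ʼ/ is the unpaired segment.

/t̪ʼ/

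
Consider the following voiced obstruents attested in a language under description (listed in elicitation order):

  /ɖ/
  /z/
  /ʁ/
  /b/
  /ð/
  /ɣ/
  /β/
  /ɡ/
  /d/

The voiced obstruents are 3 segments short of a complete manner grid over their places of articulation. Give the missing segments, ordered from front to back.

Stop: /b/ (bilabial), /d/ (alveolar), /ɖ/ (retroflex), /ɡ/ (velar).
Fricative: /β/ (bilabial), /ð/ (dental), /z/ (alveolar), /ɣ/ (velar), /ʁ/ (uvular).
Gaps, from front to back: dental lacks stop (/d̪/); retroflex lacks fricative (/ʐ/); uvular lacks stop (/ɢ/).

/d̪/, /ʐ/, /ɢ/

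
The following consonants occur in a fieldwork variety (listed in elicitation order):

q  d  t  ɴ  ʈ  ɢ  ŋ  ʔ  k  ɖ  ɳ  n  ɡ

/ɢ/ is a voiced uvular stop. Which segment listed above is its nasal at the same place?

The nasal at the same place is an uvular nasal — in this inventory, /ɴ/.

/ɴ/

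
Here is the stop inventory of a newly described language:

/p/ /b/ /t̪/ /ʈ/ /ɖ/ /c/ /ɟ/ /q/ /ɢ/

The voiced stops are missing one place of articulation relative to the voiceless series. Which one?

Voiceless: /p/ (bilabial), /t̪/ (dental), /ʈ/ (retroflex), /c/ (palatal), /q/ (uvular).
Voiced: /b/ (bilabial), /ɖ/ (retroflex), /ɟ/ (palatal), /ɢ/ (uvular).
Every place of articulation has a voiced member except dental, where /d̪/ would be expected.

dental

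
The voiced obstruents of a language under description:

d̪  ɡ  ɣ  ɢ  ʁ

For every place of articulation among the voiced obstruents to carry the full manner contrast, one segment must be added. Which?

place of articulation  stop      fricative
dental            d̪        —       
velar             ɡ         ɣ       
uvular            ɢ         ʁ       
The dental row has no fricative member, so the gap is the dental fricative /ð/.

/ð/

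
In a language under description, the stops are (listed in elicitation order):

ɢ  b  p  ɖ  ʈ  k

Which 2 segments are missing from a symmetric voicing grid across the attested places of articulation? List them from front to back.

bilabial: voiceless /p/, voiced /b/.
retroflex: voiceless /ʈ/, voiced /ɖ/.
velar: voiceless /k/, voiced —.
uvular: voiceless —, voiced /ɢ/.
Gaps, from front to back: velar lacks voiced (/ɡ/); uvular lacks voiceless (/q/).

/ɡ/, /q/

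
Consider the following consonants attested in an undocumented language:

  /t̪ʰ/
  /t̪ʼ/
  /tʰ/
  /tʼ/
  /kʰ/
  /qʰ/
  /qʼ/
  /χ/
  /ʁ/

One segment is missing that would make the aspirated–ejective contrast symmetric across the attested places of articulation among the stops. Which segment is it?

place of articulation  aspirated  ejective
dental            t̪ʰ       t̪ʼ     
alveolar          tʰ        tʼ      
velar             kʰ        —       
uvular            qʰ        qʼ      
The velar row has no ejective member, so the gap is the ejective velar stop /kʼ/.

/kʼ/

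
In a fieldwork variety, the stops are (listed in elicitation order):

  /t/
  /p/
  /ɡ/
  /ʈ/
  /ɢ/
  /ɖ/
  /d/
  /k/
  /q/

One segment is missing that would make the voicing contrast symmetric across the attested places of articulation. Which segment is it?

/b/

bilabial: voiceless /p/, voiced —.
alveolar: voiceless /t/, voiced /d/.
retroflex: voiceless /ʈ/, voiced /ɖ/.
velar: voiceless /k/, voiced /ɡ/.
uvular: voiceless /q/, voiced /ɢ/.
The bilabial row has no voiced member, so the gap is the voiced bilabial stop /b/.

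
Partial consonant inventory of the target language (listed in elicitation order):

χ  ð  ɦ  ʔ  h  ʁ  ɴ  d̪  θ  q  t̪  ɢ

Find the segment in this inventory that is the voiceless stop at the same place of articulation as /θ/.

/θ/ is a voiceless dental fricative.
The voiceless stop at the same place is a voiceless dental stop — in this inventory, /t̪/.

/t̪/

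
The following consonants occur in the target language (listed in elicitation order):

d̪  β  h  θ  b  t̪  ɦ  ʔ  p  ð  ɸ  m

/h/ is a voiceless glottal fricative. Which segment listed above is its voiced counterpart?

/ɦ/

The voiced counterpart is a voiced glottal fricative — in this inventory, /ɦ/.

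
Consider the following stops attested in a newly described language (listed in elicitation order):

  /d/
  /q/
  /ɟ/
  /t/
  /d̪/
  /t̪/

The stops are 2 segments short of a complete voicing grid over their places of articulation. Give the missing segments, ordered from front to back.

place of articulation  voiceless  voiced  
dental            t̪        d̪      
alveolar          t         d       
palatal           —         ɟ       
uvular            q         —       
Gaps, from front to back: palatal lacks voiceless (/c/); uvular lacks voiced (/ɢ/).

/c/, /ɢ/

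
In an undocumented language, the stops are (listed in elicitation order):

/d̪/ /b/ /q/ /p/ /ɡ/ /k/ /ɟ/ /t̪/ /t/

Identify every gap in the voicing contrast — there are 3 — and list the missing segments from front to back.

Voiceless: /p/ (bilabial), /t̪/ (dental), /t/ (alveolar), /k/ (velar), /q/ (uvular).
Voiced: /b/ (bilabial), /d̪/ (dental), /ɟ/ (palatal), /ɡ/ (velar).
Gaps, from front to back: alveolar lacks voiced (/d/); palatal lacks voiceless (/c/); uvular lacks voiced (/ɢ/).

/d/, /c/, /ɢ/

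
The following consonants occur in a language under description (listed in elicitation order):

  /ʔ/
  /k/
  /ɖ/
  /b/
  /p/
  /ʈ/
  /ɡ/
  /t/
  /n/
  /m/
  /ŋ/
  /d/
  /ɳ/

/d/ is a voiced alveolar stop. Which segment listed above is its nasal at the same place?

/n/

The nasal at the same place is an alveolar nasal — in this inventory, /n/.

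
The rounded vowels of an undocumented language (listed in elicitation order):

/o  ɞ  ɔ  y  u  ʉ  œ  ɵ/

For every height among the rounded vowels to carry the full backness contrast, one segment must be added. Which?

Front: /y/ (high), /œ/ (low-mid).
Central: /ʉ/ (high), /ɵ/ (high-mid), /ɞ/ (low-mid).
Back: /u/ (high), /o/ (high-mid), /ɔ/ (low-mid).
The high-mid row has no front member, so the gap is the high-mid front rounded vowel /ø/.

/ø/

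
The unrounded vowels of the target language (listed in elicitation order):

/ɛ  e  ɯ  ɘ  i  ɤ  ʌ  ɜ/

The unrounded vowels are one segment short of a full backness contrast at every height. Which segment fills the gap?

high: front /i/, central —, back /ɯ/.
high-mid: front /e/, central /ɘ/, back /ɤ/.
low-mid: front /ɛ/, central /ɜ/, back /ʌ/.
The high row has no central member, so the gap is the high central unrounded vowel /ɨ/.

/ɨ/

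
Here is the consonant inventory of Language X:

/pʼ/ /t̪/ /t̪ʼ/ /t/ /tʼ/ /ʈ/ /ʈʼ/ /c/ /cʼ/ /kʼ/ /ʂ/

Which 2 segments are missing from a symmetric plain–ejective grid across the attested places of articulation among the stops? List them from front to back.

bilabial: plain —, ejective /pʼ/.
dental: plain /t̪/, ejective /t̪ʼ/.
alveolar: plain /t/, ejective /tʼ/.
retroflex: plain /ʈ/, ejective /ʈʼ/.
palatal: plain /c/, ejective /cʼ/.
velar: plain —, ejective /kʼ/.
Gaps, from front to back: bilabial lacks plain (/p/); velar lacks plain (/k/).

/p/, /k/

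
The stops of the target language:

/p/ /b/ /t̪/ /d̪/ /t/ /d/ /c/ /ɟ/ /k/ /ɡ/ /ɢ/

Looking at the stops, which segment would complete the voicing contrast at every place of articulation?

/q/

place of articulation  voiceless  voiced  
bilabial          p         b       
dental            t̪        d̪      
alveolar          t         d       
palatal           c         ɟ       
velar             k         ɡ       
uvular            —         ɢ       
The uvular row has no voiceless member, so the gap is the voiceless uvular stop /q/.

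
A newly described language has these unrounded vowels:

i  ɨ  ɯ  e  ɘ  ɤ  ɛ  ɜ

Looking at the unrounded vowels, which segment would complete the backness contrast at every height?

Front: /i/ (high), /e/ (high-mid), /ɛ/ (low-mid).
Central: /ɨ/ (high), /ɘ/ (high-mid), /ɜ/ (low-mid).
Back: /ɯ/ (high), /ɤ/ (high-mid).
The low-mid row has no back member, so the gap is the low-mid back unrounded vowel /ʌ/.

/ʌ/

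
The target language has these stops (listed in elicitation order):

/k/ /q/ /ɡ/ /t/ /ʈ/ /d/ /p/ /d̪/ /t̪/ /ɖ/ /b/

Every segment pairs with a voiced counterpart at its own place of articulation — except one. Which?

Bilabial: /p/ ~ /b/
Dental: /t̪/ ~ /d̪/
Alveolar: /t/ ~ /d/
Retroflex: /ʈ/ ~ /ɖ/
Velar: /k/ ~ /ɡ/
Uvular: only /q/ (voiceless); no voiced partner.
So /q/ is the unpaired segment.

/q/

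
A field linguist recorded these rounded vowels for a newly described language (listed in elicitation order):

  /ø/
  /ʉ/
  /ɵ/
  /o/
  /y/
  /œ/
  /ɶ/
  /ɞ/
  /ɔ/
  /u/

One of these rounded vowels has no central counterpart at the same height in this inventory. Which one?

High: /y/ ~ /ʉ/ ~ /u/
High-mid: /ø/ ~ /ɵ/ ~ /o/
Low-mid: /œ/ ~ /ɞ/ ~ /ɔ/
Low: only /ɶ/ (front); no central partner.
So /ɶ/ is the unpaired segment.

/ɶ/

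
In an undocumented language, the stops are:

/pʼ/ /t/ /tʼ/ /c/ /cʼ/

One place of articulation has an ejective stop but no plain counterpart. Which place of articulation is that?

bilabial

place of articulation  plain     ejective
bilabial          —         pʼ      
alveolar          t         tʼ      
palatal           c         cʼ      
Every place of articulation has a plain member except bilabial, where /p/ would be expected.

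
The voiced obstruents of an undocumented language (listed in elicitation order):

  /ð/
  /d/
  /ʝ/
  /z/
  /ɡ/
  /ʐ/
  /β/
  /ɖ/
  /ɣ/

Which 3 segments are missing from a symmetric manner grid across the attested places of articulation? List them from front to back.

bilabial: stop —, fricative /β/.
dental: stop —, fricative /ð/.
alveolar: stop /d/, fricative /z/.
retroflex: stop /ɖ/, fricative /ʐ/.
palatal: stop —, fricative /ʝ/.
velar: stop /ɡ/, fricative /ɣ/.
Gaps, from front to back: bilabial lacks stop (/b/); dental lacks stop (/d̪/); palatal lacks stop (/ɟ/).

/b/, /d̪/, /ɟ/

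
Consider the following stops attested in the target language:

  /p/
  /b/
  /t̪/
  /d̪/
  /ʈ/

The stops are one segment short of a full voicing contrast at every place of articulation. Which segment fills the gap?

bilabial: voiceless /p/, voiced /b/.
dental: voiceless /t̪/, voiced /d̪/.
retroflex: voiceless /ʈ/, voiced —.
The retroflex row has no voiced member, so the gap is the voiced retroflex stop /ɖ/.

/ɖ/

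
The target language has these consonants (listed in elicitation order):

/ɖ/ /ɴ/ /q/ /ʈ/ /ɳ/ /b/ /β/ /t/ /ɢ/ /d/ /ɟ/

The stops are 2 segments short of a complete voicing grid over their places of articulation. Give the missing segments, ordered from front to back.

bilabial: voiceless —, voiced /b/.
alveolar: voiceless /t/, voiced /d/.
retroflex: voiceless /ʈ/, voiced /ɖ/.
palatal: voiceless —, voiced /ɟ/.
uvular: voiceless /q/, voiced /ɢ/.
Gaps, from front to back: bilabial lacks voiceless (/p/); palatal lacks voiceless (/c/).

/p/, /c/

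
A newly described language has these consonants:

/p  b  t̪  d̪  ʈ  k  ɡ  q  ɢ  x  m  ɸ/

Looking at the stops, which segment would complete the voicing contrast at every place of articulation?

bilabial: voiceless /p/, voiced /b/.
dental: voiceless /t̪/, voiced /d̪/.
retroflex: voiceless /ʈ/, voiced —.
velar: voiceless /k/, voiced /ɡ/.
uvular: voiceless /q/, voiced /ɢ/.
The retroflex row has no voiced member, so the gap is the voiced retroflex stop /ɖ/.

/ɖ/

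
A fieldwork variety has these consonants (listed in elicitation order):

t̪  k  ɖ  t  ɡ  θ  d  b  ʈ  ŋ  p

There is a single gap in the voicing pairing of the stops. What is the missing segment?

/d̪/

Voiceless: /p/ (bilabial), /t̪/ (dental), /t/ (alveolar), /ʈ/ (retroflex), /k/ (velar).
Voiced: /b/ (bilabial), /d/ (alveolar), /ɖ/ (retroflex), /ɡ/ (velar).
The dental row has no voiced member, so the gap is the voiced dental stop /d̪/.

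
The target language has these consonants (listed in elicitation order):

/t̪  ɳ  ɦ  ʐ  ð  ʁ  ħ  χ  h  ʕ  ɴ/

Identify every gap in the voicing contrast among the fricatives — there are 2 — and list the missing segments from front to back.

/θ/, /ʂ/

Voiceless: /χ/ (uvular), /ħ/ (pharyngeal), /h/ (glottal).
Voiced: /ð/ (dental), /ʐ/ (retroflex), /ʁ/ (uvular), /ʕ/ (pharyngeal), /ɦ/ (glottal).
Gaps, from front to back: dental lacks voiceless (/θ/); retroflex lacks voiceless (/ʂ/).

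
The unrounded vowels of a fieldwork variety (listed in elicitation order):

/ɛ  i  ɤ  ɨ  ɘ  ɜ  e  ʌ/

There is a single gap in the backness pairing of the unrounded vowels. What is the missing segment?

/ɯ/

height            front     central   back    
high              i         ɨ         —       
high-mid          e         ɘ         ɤ       
low-mid           ɛ         ɜ         ʌ       
The high row has no back member, so the gap is the high back unrounded vowel /ɯ/.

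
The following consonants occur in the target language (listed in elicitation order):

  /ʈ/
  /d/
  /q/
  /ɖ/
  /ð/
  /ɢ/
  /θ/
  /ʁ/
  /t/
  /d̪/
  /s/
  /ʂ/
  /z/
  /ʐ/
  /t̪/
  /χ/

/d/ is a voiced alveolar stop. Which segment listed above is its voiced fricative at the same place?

/z/

The voiced fricative at the same place is a voiced alveolar fricative — in this inventory, /z/.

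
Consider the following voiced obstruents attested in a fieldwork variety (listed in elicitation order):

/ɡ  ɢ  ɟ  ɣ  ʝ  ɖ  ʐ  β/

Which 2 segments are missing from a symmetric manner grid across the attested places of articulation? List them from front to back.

/b/, /ʁ/

bilabial: stop —, fricative /β/.
retroflex: stop /ɖ/, fricative /ʐ/.
palatal: stop /ɟ/, fricative /ʝ/.
velar: stop /ɡ/, fricative /ɣ/.
uvular: stop /ɢ/, fricative —.
Gaps, from front to back: bilabial lacks stop (/b/); uvular lacks fricative (/ʁ/).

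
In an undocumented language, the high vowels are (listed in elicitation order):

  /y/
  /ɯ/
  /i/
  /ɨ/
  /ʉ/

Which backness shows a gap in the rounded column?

back

backness          unrounded  rounded 
front             i         y       
central           ɨ         ʉ       
back              ɯ         —       
Every backness has a rounded member except back, where /u/ would be expected.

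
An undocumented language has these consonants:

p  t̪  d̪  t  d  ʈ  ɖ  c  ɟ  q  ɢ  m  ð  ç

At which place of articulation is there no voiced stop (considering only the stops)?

bilabial

Voiceless: /p/ (bilabial), /t̪/ (dental), /t/ (alveolar), /ʈ/ (retroflex), /c/ (palatal), /q/ (uvular).
Voiced: /d̪/ (dental), /d/ (alveolar), /ɖ/ (retroflex), /ɟ/ (palatal), /ɢ/ (uvular).
Every place of articulation has a voiced member except bilabial, where /b/ would be expected.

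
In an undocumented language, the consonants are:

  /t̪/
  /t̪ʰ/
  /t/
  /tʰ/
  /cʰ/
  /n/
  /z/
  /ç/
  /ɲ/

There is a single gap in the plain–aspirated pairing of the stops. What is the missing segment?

Plain: /t̪/ (dental), /t/ (alveolar).
Aspirated: /t̪ʰ/ (dental), /tʰ/ (alveolar), /cʰ/ (palatal).
The palatal row has no plain member, so the gap is the plain palatal stop /c/.

/c/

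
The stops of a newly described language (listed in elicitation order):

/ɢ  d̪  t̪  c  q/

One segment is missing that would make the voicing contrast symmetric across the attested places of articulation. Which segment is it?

Voiceless: /t̪/ (dental), /c/ (palatal), /q/ (uvular).
Voiced: /d̪/ (dental), /ɢ/ (uvular).
The palatal row has no voiced member, so the gap is the voiced palatal stop /ɟ/.

/ɟ/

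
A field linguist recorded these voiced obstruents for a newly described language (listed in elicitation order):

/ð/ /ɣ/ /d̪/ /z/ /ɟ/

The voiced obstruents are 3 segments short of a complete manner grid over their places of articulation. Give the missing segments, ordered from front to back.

/d/, /ʝ/, /ɡ/

dental: stop /d̪/, fricative /ð/.
alveolar: stop —, fricative /z/.
palatal: stop /ɟ/, fricative —.
velar: stop —, fricative /ɣ/.
Gaps, from front to back: alveolar lacks stop (/d/); palatal lacks fricative (/ʝ/); velar lacks stop (/ɡ/).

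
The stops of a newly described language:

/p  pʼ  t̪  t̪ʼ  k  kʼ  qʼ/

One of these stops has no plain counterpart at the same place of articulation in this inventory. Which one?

Bilabial: /p/ ~ /pʼ/
Dental: /t̪/ ~ /t̪ʼ/
Velar: /k/ ~ /kʼ/
Uvular: only /qʼ/ (ejective); no plain partner.
So /qʼ/ is the unpaired segment.

/qʼ/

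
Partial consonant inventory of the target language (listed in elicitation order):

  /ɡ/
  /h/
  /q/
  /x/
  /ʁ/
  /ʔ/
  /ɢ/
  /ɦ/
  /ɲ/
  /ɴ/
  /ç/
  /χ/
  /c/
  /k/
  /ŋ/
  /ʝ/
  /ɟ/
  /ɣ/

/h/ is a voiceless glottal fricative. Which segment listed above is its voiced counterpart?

/ɦ/

The voiced counterpart is a voiced glottal fricative — in this inventory, /ɦ/.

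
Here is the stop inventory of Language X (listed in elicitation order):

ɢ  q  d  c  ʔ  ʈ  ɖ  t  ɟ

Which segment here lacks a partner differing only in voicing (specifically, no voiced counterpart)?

/ʔ/

Alveolar: /t/ ~ /d/
Retroflex: /ʈ/ ~ /ɖ/
Palatal: /c/ ~ /ɟ/
Uvular: /q/ ~ /ɢ/
Glottal: only /ʔ/ (voiceless); no voiced partner.
So /ʔ/ is the unpaired segment.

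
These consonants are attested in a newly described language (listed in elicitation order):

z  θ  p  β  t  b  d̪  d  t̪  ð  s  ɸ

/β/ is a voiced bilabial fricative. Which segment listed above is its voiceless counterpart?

The voiceless counterpart is a voiceless bilabial fricative — in this inventory, /ɸ/.

/ɸ/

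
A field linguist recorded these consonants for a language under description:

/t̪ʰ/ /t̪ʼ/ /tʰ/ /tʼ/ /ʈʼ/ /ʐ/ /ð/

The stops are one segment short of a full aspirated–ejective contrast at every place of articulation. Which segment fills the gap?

/ʈʰ/

Aspirated: /t̪ʰ/ (dental), /tʰ/ (alveolar).
Ejective: /t̪ʼ/ (dental), /tʼ/ (alveolar), /ʈʼ/ (retroflex).
The retroflex row has no aspirated member, so the gap is the aspirated retroflex stop /ʈʰ/.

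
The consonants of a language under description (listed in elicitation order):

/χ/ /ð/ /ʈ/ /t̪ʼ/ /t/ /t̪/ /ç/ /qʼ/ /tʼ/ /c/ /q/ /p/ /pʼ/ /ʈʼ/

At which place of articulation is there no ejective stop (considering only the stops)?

palatal

Plain: /p/ (bilabial), /t̪/ (dental), /t/ (alveolar), /ʈ/ (retroflex), /c/ (palatal), /q/ (uvular).
Ejective: /pʼ/ (bilabial), /t̪ʼ/ (dental), /tʼ/ (alveolar), /ʈʼ/ (retroflex), /qʼ/ (uvular).
Every place of articulation has an ejective member except palatal, where /cʼ/ would be expected.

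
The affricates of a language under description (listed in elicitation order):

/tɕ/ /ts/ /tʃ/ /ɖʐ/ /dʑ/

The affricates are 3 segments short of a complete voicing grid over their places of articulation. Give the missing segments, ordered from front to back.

/dz/, /dʒ/, /ʈʂ/

Voiceless: /ts/ (alveolar), /tʃ/ (postalveolar), /tɕ/ (alveolo-palatal).
Voiced: /ɖʐ/ (retroflex), /dʑ/ (alveolo-palatal).
Gaps, from front to back: alveolar lacks voiced (/dz/); postalveolar lacks voiced (/dʒ/); retroflex lacks voiceless (/ʈʂ/).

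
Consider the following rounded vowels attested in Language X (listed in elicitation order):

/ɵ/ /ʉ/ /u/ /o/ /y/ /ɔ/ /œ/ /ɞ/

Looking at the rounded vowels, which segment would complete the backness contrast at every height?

height            front     central   back    
high              y         ʉ         u       
high-mid          —         ɵ         o       
low-mid           œ         ɞ         ɔ       
The high-mid row has no front member, so the gap is the high-mid front rounded vowel /ø/.

/ø/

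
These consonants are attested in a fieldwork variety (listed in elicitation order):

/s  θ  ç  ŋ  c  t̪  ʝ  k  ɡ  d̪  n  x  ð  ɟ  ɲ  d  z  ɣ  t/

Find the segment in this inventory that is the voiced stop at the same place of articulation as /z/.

/z/ is a voiced alveolar fricative.
The voiced stop at the same place is a voiced alveolar stop — in this inventory, /d/.

/d/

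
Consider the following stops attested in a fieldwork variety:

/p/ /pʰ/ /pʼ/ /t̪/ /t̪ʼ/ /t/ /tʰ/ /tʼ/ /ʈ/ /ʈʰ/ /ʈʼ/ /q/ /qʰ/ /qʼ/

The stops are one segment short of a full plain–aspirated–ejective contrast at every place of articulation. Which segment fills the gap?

/t̪ʰ/

place of articulation  plain     aspirated  ejective
bilabial          p         pʰ        pʼ      
dental            t̪        —         t̪ʼ     
alveolar          t         tʰ        tʼ      
retroflex         ʈ         ʈʰ        ʈʼ      
uvular            q         qʰ        qʼ      
The dental row has no aspirated member, so the gap is the aspirated dental stop /t̪ʰ/.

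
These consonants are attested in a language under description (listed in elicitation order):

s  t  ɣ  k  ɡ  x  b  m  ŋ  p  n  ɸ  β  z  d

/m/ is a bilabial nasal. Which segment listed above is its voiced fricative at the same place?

The voiced fricative at the same place is a voiced bilabial fricative — in this inventory, /β/.

/β/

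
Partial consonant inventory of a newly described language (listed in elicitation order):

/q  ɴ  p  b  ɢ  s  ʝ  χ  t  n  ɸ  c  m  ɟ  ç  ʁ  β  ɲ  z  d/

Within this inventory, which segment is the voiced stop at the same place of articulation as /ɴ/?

/ɴ/ is an uvular nasal.
The voiced stop at the same place is a voiced uvular stop — in this inventory, /ɢ/.

/ɢ/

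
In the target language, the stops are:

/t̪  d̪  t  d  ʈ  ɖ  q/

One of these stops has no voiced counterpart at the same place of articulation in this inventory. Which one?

Dental: /t̪/ ~ /d̪/
Alveolar: /t/ ~ /d/
Retroflex: /ʈ/ ~ /ɖ/
Uvular: only /q/ (voiceless); no voiced partner.
So /q/ is the unpaired segment.

/q/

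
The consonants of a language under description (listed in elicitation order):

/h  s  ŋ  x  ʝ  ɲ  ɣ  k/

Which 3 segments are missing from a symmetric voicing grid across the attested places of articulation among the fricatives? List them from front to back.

Voiceless: /s/ (alveolar), /x/ (velar), /h/ (glottal).
Voiced: /ʝ/ (palatal), /ɣ/ (velar).
Gaps, from front to back: alveolar lacks voiced (/z/); palatal lacks voiceless (/ç/); glottal lacks voiced (/ɦ/).

/z/, /ç/, /ɦ/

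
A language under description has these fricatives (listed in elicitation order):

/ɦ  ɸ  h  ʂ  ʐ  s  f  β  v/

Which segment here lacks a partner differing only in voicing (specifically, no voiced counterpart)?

/s/

Bilabial: /ɸ/ ~ /β/
Labiodental: /f/ ~ /v/
Retroflex: /ʂ/ ~ /ʐ/
Glottal: /h/ ~ /ɦ/
Alveolar: only /s/ (voiceless); no voiced partner.
So /s/ is the unpaired segment.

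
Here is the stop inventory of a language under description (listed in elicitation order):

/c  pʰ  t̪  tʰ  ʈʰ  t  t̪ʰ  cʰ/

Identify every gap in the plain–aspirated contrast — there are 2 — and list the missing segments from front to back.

/p/, /ʈ/

place of articulation  plain     aspirated
bilabial          —         pʰ      
dental            t̪        t̪ʰ     
alveolar          t         tʰ      
retroflex         —         ʈʰ      
palatal           c         cʰ      
Gaps, from front to back: bilabial lacks plain (/p/); retroflex lacks plain (/ʈ/).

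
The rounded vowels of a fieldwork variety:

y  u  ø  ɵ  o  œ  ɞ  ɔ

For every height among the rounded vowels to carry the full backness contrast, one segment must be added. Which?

height            front     central   back    
high              y         —         u       
high-mid          ø         ɵ         o       
low-mid           œ         ɞ         ɔ       
The high row has no central member, so the gap is the high central rounded vowel /ʉ/.

/ʉ/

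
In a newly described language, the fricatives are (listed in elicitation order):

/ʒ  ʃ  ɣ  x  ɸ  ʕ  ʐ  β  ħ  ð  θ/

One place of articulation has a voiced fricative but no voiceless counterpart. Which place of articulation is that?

bilabial: voiceless /ɸ/, voiced /β/.
dental: voiceless /θ/, voiced /ð/.
postalveolar: voiceless /ʃ/, voiced /ʒ/.
retroflex: voiceless —, voiced /ʐ/.
velar: voiceless /x/, voiced /ɣ/.
pharyngeal: voiceless /ħ/, voiced /ʕ/.
Every place of articulation has a voiceless member except retroflex, where /ʂ/ would be expected.

retroflex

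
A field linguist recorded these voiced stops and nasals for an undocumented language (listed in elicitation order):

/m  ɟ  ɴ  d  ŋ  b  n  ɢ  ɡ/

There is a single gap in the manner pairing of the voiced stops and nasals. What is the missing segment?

/ɲ/

place of articulation  oral stop  nasal   
bilabial          b         m       
alveolar          d         n       
palatal           ɟ         —       
velar             ɡ         ŋ       
uvular            ɢ         ɴ       
The palatal row has no nasal member, so the gap is the palatal nasal /ɲ/.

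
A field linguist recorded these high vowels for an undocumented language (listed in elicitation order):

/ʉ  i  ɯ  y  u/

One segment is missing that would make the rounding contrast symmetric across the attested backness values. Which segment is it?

/ɨ/

backness          unrounded  rounded 
front             i         y       
central           —         ʉ       
back              ɯ         u       
The central row has no unrounded member, so the gap is the central unrounded vowel /ɨ/.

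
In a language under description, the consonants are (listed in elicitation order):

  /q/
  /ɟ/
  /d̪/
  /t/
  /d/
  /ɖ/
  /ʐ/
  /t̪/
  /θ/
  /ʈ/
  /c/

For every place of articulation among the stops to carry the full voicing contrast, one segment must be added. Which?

Voiceless: /t̪/ (dental), /t/ (alveolar), /ʈ/ (retroflex), /c/ (palatal), /q/ (uvular).
Voiced: /d̪/ (dental), /d/ (alveolar), /ɖ/ (retroflex), /ɟ/ (palatal).
The uvular row has no voiced member, so the gap is the voiced uvular stop /ɢ/.

/ɢ/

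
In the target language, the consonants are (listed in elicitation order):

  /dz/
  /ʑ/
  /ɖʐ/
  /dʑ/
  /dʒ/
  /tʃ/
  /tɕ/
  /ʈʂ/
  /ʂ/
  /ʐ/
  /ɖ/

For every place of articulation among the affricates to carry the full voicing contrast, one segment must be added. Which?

/ts/

alveolar: voiceless —, voiced /dz/.
postalveolar: voiceless /tʃ/, voiced /dʒ/.
retroflex: voiceless /ʈʂ/, voiced /ɖʐ/.
alveolo-palatal: voiceless /tɕ/, voiced /dʑ/.
The alveolar row has no voiceless member, so the gap is the voiceless alveolar affricate /ts/.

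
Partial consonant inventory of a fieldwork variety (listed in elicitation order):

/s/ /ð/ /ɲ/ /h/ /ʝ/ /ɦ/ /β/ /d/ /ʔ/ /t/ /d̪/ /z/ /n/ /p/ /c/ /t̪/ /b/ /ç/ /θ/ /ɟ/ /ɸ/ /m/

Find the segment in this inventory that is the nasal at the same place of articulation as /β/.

/m/

/β/ is a voiced bilabial fricative.
The nasal at the same place is a bilabial nasal — in this inventory, /m/.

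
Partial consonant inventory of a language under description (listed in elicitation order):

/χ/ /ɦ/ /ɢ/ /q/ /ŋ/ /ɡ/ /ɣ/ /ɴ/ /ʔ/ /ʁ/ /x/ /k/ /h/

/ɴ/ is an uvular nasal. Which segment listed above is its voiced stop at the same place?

/ɢ/

The voiced stop at the same place is a voiced uvular stop — in this inventory, /ɢ/.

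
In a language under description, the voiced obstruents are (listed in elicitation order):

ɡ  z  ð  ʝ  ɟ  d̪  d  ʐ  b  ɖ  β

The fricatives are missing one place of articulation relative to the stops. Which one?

bilabial: stop /b/, fricative /β/.
dental: stop /d̪/, fricative /ð/.
alveolar: stop /d/, fricative /z/.
retroflex: stop /ɖ/, fricative /ʐ/.
palatal: stop /ɟ/, fricative /ʝ/.
velar: stop /ɡ/, fricative —.
Every place of articulation has a fricative member except velar, where /ɣ/ would be expected.

velar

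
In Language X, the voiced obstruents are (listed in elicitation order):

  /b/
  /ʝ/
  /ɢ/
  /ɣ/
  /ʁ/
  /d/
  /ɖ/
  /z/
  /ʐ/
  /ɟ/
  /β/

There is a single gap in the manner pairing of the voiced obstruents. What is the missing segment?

bilabial: stop /b/, fricative /β/.
alveolar: stop /d/, fricative /z/.
retroflex: stop /ɖ/, fricative /ʐ/.
palatal: stop /ɟ/, fricative /ʝ/.
velar: stop —, fricative /ɣ/.
uvular: stop /ɢ/, fricative /ʁ/.
The velar row has no stop member, so the gap is the velar stop /ɡ/.

/ɡ/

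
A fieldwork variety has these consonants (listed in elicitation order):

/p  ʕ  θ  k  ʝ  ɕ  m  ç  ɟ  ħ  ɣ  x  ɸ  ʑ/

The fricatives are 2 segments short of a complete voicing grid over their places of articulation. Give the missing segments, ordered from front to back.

Voiceless: /ɸ/ (bilabial), /θ/ (dental), /ɕ/ (alveolo-palatal), /ç/ (palatal), /x/ (velar), /ħ/ (pharyngeal).
Voiced: /ʑ/ (alveolo-palatal), /ʝ/ (palatal), /ɣ/ (velar), /ʕ/ (pharyngeal).
Gaps, from front to back: bilabial lacks voiced (/β/); dental lacks voiced (/ð/).

/β/, /ð/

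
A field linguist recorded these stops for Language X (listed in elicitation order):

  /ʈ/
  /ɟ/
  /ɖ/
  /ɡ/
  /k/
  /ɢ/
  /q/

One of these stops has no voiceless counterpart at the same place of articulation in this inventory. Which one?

Retroflex: /ʈ/ ~ /ɖ/
Velar: /k/ ~ /ɡ/
Uvular: /q/ ~ /ɢ/
Palatal: only /ɟ/ (voiced); no voiceless partner.
So /ɟ/ is the unpaired segment.

/ɟ/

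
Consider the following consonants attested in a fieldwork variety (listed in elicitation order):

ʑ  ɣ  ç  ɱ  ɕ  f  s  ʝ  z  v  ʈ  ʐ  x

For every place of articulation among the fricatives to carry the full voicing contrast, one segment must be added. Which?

/ʂ/

labiodental: voiceless /f/, voiced /v/.
alveolar: voiceless /s/, voiced /z/.
retroflex: voiceless —, voiced /ʐ/.
alveolo-palatal: voiceless /ɕ/, voiced /ʑ/.
palatal: voiceless /ç/, voiced /ʝ/.
velar: voiceless /x/, voiced /ɣ/.
The retroflex row has no voiceless member, so the gap is the voiceless retroflex fricative /ʂ/.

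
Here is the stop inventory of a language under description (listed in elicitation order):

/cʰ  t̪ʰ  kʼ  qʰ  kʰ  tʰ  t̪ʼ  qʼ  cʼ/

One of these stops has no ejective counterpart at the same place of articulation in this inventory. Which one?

Dental: /t̪ʰ/ ~ /t̪ʼ/
Palatal: /cʰ/ ~ /cʼ/
Velar: /kʰ/ ~ /kʼ/
Uvular: /qʰ/ ~ /qʼ/
Alveolar: only /tʰ/ (aspirated); no ejective partner.
So /tʰ/ is the unpaired segment.

/tʰ/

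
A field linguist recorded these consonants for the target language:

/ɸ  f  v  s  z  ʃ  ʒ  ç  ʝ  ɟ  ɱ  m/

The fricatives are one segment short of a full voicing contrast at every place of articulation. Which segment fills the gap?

bilabial: voiceless /ɸ/, voiced —.
labiodental: voiceless /f/, voiced /v/.
alveolar: voiceless /s/, voiced /z/.
postalveolar: voiceless /ʃ/, voiced /ʒ/.
palatal: voiceless /ç/, voiced /ʝ/.
The bilabial row has no voiced member, so the gap is the voiced bilabial fricative /β/.

/β/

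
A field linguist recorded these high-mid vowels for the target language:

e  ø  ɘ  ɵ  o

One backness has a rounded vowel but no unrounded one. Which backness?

back

Unrounded: /e/ (front), /ɘ/ (central).
Rounded: /ø/ (front), /ɵ/ (central), /o/ (back).
Every backness has an unrounded member except back, where /ɤ/ would be expected.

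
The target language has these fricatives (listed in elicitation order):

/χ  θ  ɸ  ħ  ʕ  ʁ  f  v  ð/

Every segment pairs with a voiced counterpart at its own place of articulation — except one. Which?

/ɸ/

Labiodental: /f/ ~ /v/
Dental: /θ/ ~ /ð/
Uvular: /χ/ ~ /ʁ/
Pharyngeal: /ħ/ ~ /ʕ/
Bilabial: only /ɸ/ (voiceless); no voiced partner.
So /ɸ/ is the unpaired segment.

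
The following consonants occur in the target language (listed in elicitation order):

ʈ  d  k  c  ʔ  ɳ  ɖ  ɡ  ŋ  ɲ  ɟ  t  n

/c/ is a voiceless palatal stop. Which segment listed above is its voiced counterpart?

The voiced counterpart is a voiced palatal stop — in this inventory, /ɟ/.

/ɟ/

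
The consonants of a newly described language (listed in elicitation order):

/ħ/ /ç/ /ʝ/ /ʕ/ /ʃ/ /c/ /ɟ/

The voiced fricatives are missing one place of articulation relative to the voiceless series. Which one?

postalveolar

postalveolar: voiceless /ʃ/, voiced —.
palatal: voiceless /ç/, voiced /ʝ/.
pharyngeal: voiceless /ħ/, voiced /ʕ/.
Every place of articulation has a voiced member except postalveolar, where /ʒ/ would be expected.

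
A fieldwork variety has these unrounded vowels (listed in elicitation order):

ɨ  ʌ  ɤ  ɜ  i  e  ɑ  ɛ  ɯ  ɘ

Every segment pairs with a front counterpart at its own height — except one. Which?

High: /i/ ~ /ɨ/ ~ /ɯ/
High-mid: /e/ ~ /ɘ/ ~ /ɤ/
Low-mid: /ɛ/ ~ /ɜ/ ~ /ʌ/
Low: only /ɑ/ (back); no front partner.
So /ɑ/ is the unpaired segment.

/ɑ/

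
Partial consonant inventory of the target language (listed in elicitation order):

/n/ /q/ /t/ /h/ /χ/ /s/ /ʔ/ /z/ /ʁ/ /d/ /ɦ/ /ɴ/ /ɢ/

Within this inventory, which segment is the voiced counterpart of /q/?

/q/ is a voiceless uvular stop.
The voiced counterpart is a voiced uvular stop — in this inventory, /ɢ/.

/ɢ/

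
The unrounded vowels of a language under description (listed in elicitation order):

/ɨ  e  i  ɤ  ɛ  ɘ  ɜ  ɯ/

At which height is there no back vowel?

low-mid

height            front     central   back    
high              i         ɨ         ɯ       
high-mid          e         ɘ         ɤ       
low-mid           ɛ         ɜ         —       
Every height has a back member except low-mid, where /ʌ/ would be expected.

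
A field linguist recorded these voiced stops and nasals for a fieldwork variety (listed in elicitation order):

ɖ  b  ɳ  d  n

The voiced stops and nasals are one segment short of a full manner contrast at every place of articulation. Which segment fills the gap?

bilabial: oral stop /b/, nasal —.
alveolar: oral stop /d/, nasal /n/.
retroflex: oral stop /ɖ/, nasal /ɳ/.
The bilabial row has no nasal member, so the gap is the bilabial nasal /m/.

/m/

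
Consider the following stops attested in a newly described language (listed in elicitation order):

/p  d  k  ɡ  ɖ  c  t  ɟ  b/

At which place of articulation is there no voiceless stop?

retroflex

bilabial: voiceless /p/, voiced /b/.
alveolar: voiceless /t/, voiced /d/.
retroflex: voiceless —, voiced /ɖ/.
palatal: voiceless /c/, voiced /ɟ/.
velar: voiceless /k/, voiced /ɡ/.
Every place of articulation has a voiceless member except retroflex, where /ʈ/ would be expected.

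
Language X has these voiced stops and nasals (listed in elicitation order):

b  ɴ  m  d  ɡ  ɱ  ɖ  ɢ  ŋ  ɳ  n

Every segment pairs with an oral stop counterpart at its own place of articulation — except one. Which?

Bilabial: /b/ ~ /m/
Alveolar: /d/ ~ /n/
Retroflex: /ɖ/ ~ /ɳ/
Velar: /ɡ/ ~ /ŋ/
Uvular: /ɢ/ ~ /ɴ/
Labiodental: only /ɱ/ (nasal); no oral stop partner.
So /ɱ/ is the unpaired segment.

/ɱ/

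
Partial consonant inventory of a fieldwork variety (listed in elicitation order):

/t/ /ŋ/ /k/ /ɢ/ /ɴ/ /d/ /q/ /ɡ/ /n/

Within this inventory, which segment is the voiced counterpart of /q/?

/q/ is a voiceless uvular stop.
The voiced counterpart is a voiced uvular stop — in this inventory, /ɢ/.

/ɢ/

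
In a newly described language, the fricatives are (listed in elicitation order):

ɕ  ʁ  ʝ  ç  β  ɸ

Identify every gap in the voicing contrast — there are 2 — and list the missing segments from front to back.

bilabial: voiceless /ɸ/, voiced /β/.
alveolo-palatal: voiceless /ɕ/, voiced —.
palatal: voiceless /ç/, voiced /ʝ/.
uvular: voiceless —, voiced /ʁ/.
Gaps, from front to back: alveolo-palatal lacks voiced (/ʑ/); uvular lacks voiceless (/χ/).

/ʑ/, /χ/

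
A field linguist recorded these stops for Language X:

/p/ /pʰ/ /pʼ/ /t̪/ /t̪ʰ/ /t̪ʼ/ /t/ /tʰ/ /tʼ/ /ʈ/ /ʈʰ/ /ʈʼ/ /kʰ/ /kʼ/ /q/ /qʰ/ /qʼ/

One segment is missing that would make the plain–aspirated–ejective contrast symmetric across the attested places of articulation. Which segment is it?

/k/

bilabial: plain /p/, aspirated /pʰ/, ejective /pʼ/.
dental: plain /t̪/, aspirated /t̪ʰ/, ejective /t̪ʼ/.
alveolar: plain /t/, aspirated /tʰ/, ejective /tʼ/.
retroflex: plain /ʈ/, aspirated /ʈʰ/, ejective /ʈʼ/.
velar: plain —, aspirated /kʰ/, ejective /kʼ/.
uvular: plain /q/, aspirated /qʰ/, ejective /qʼ/.
The velar row has no plain member, so the gap is the plain velar stop /k/.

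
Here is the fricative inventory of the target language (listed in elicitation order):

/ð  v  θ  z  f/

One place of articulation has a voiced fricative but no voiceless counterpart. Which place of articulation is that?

Voiceless: /f/ (labiodental), /θ/ (dental).
Voiced: /v/ (labiodental), /ð/ (dental), /z/ (alveolar).
Every place of articulation has a voiceless member except alveolar, where /s/ would be expected.

alveolar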